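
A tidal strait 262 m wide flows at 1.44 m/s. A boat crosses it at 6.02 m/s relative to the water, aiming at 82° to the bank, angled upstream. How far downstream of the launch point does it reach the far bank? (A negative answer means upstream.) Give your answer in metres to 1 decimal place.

Perpendicular speed = 5.961 m/s; crossing time = 262 / 5.961 = 43.949 s.
Net downstream speed = 0.602 m/s.
Drift = 0.602 × 43.949 = 26.465 m (downstream).

26.5 m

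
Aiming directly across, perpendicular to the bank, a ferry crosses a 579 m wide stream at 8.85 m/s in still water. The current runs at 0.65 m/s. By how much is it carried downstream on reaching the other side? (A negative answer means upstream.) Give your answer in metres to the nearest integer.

43 m

Perpendicular speed = 8.850 m/s; crossing time = 579 / 8.850 = 65.424 s.
Net downstream speed = 0.650 m/s.
Drift = 0.650 × 65.424 = 42.525 m (downstream).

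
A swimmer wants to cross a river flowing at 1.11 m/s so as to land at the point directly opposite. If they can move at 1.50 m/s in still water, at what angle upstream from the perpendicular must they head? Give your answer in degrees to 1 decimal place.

To cancel the current, the upstream component of the swimmer's velocity must equal the flow: 1.50 sin θ = 1.11.
sin θ = 1.11 / 1.50 = 0.7400.
θ = arcsin(0.7400) = 47.731°.

47.7°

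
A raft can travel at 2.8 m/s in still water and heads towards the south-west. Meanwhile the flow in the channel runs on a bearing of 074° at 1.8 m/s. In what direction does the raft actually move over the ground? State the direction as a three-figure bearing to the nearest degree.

Taking east as x and north as y: velocity relative to the water = (-1.980, -1.980) m/s; the water relative to ground = (1.730, 0.496) m/s.
Velocity relative to ground = (-1.980, -1.980) + (1.730, 0.496) = (-0.250, -1.484) m/s.
Bearing = atan2(-0.25, -1.48) = 189.55° clockwise from north.

190°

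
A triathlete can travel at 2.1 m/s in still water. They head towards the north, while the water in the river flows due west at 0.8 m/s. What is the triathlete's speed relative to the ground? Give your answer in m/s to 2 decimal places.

2.25 m/s

Taking east as x and north as y: velocity relative to the water = (0.000, 2.100) m/s; the water relative to ground = (-0.800, 0.000) m/s.
Velocity relative to ground = (0.000, 2.100) + (-0.800, 0.000) = (-0.800, 2.100) m/s.
Speed = |(-0.800, 2.100)| = 2.247 m/s.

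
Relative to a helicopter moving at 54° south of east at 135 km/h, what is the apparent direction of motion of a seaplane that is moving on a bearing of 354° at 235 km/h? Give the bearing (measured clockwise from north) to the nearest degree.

343°

Taking east as x and north as y: seaplane velocity = (-24.564, 233.713) km/h; helicopter velocity = (79.351, -109.217) km/h.
Velocity of seaplane relative to helicopter = (-24.564, 233.713) − (79.351, -109.217) = (-103.915, 342.930) km/h.
Bearing = atan2(-103.92, 342.93) = 343.14° clockwise from north.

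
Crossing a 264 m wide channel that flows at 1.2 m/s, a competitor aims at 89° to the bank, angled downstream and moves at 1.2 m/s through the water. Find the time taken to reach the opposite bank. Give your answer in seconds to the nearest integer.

The component of the competitor's velocity perpendicular to the bank is 1.2 × sin 89° = 1.200 m/s.
The flow acts along the bank and has no component across it.
Time = 264 / 1.200 = 220.034 s.

220 s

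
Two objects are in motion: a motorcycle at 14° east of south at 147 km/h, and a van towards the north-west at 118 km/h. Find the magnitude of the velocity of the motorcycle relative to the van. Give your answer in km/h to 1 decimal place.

Taking east as x and north as y: motorcycle velocity = (35.563, -142.633) km/h; van velocity = (-83.439, 83.439) km/h.
Velocity of motorcycle relative to van = (35.563, -142.633) − (-83.439, 83.439) = (119.001, -226.072) km/h.
Magnitude = |(119.001, -226.072)| = 255.480 km/h.

255.5 km/h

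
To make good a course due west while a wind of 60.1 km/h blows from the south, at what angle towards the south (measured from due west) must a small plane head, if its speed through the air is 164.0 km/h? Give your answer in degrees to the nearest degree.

21°

The wind pushes perpendicular to the desired track; the heading must have a component into the wind equal to 60.1 km/h: 164.0 sin θ = 60.1.
sin θ = 0.3665, so θ = 21.498°.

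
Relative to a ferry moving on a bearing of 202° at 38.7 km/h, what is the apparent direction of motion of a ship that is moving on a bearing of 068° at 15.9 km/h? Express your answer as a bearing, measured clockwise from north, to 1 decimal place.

Taking east as x and north as y: ship velocity = (14.742, 5.956) km/h; ferry velocity = (-14.497, -35.882) km/h.
Velocity of ship relative to ferry = (14.742, 5.956) − (-14.497, -35.882) = (29.239, 41.838) km/h.
Bearing = atan2(29.24, 41.84) = 34.95° clockwise from north.

034.9°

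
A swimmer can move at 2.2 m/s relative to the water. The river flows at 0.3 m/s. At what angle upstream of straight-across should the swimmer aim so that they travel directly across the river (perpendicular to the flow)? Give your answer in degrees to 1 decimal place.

To cancel the current, the upstream component of the swimmer's velocity must equal the flow: 2.2 sin θ = 0.3.
sin θ = 0.3 / 2.2 = 0.1364.
θ = arcsin(0.1364) = 7.837°.

7.8°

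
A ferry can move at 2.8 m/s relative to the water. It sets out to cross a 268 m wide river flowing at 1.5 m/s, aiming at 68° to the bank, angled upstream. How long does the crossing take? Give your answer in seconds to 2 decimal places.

103.23 s

The component of the ferry's velocity perpendicular to the bank is 2.8 × sin 68° = 2.596 m/s.
Only the cross-stream component determines the crossing time; the current contributes nothing perpendicular to the bank.
Time = 268 / 2.596 = 103.231 s.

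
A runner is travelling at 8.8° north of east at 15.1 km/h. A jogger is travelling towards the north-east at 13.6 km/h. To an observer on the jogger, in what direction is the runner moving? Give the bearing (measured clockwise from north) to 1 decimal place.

Taking east as x and north as y: runner velocity = (14.922, 2.310) km/h; jogger velocity = (9.617, 9.617) km/h.
Velocity of runner relative to jogger = (14.922, 2.310) − (9.617, 9.617) = (5.306, -7.307) km/h.
Bearing = atan2(5.31, -7.31) = 144.02° clockwise from north.

144.0°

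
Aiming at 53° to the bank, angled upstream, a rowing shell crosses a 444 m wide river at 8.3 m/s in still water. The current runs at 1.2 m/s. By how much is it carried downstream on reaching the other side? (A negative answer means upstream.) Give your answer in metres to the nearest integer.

Perpendicular speed = 6.629 m/s; crossing time = 444 / 6.629 = 66.982 s.
Net downstream speed = -3.795 m/s.
Drift = -3.795 × 66.982 = -254.200 m (upstream).

-254 m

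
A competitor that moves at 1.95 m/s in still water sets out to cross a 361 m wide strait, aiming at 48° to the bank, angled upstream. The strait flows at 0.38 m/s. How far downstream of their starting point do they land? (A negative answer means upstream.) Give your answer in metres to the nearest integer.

-230 m

Perpendicular speed = 1.449 m/s; crossing time = 361 / 1.449 = 249.115 s.
Net downstream speed = -0.925 m/s.
Drift = -0.925 × 249.115 = -230.382 m (upstream).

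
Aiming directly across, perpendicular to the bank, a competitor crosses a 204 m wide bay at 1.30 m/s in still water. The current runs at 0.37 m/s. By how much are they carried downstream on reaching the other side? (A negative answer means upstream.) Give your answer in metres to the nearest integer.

58 m

Perpendicular speed = 1.300 m/s; crossing time = 204 / 1.300 = 156.923 s.
Net downstream speed = 0.370 m/s.
Drift = 0.370 × 156.923 = 58.062 m (downstream).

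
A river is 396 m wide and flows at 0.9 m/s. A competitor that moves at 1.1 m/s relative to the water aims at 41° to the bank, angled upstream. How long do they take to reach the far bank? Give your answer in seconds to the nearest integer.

549 s

The component of the competitor's velocity perpendicular to the bank is 1.1 × sin 41° = 0.722 m/s.
Only the cross-stream component determines the crossing time; the current contributes nothing perpendicular to the bank.
Time = 396 / 0.722 = 548.731 s.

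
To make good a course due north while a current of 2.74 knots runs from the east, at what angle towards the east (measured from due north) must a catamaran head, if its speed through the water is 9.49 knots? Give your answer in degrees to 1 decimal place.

The current pushes perpendicular to the desired track; the heading must have a component into the current equal to 2.74 knots: 9.49 sin θ = 2.74.
sin θ = 0.2887, so θ = 16.782°.

16.8°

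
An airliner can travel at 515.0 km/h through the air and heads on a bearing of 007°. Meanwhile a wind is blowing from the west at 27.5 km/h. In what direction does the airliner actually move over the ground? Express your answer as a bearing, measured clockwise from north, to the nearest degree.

010°

Taking east as x and north as y: velocity relative to the air = (62.763, 511.161) km/h; the air relative to ground = (27.500, 0.000) km/h.
Velocity relative to ground = (62.763, 511.161) + (27.500, 0.000) = (90.263, 511.161) km/h.
Bearing = atan2(90.26, 511.16) = 10.01° clockwise from north.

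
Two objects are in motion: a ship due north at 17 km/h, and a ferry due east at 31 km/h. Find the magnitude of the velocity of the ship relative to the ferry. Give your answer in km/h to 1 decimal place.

35.4 km/h

Taking east as x and north as y: ship velocity = (0.000, 17.000) km/h; ferry velocity = (31.000, 0.000) km/h.
Velocity of ship relative to ferry = (0.000, 17.000) − (31.000, 0.000) = (-31.000, 17.000) km/h.
Magnitude = |(-31.000, 17.000)| = 35.355 km/h.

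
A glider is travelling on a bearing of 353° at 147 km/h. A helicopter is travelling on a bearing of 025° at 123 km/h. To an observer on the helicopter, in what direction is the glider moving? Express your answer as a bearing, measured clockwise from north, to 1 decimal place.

296.2°

Taking east as x and north as y: glider velocity = (-17.915, 145.904) km/h; helicopter velocity = (51.982, 111.476) km/h.
Velocity of glider relative to helicopter = (-17.915, 145.904) − (51.982, 111.476) = (-69.897, 34.428) km/h.
Bearing = atan2(-69.90, 34.43) = 296.22° clockwise from north.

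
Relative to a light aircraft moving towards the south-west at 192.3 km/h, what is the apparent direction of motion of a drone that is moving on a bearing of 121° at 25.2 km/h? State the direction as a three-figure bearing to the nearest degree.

052°

Taking east as x and north as y: drone velocity = (21.601, -12.979) km/h; light aircraft velocity = (-135.977, -135.977) km/h.
Velocity of drone relative to light aircraft = (21.601, -12.979) − (-135.977, -135.977) = (157.577, 122.998) km/h.
Bearing = atan2(157.58, 123.00) = 52.03° clockwise from north.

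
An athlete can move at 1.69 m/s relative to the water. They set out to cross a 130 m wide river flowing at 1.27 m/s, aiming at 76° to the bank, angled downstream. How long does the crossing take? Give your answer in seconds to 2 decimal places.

79.28 s

The component of the athlete's velocity perpendicular to the bank is 1.69 × sin 76° = 1.640 m/s.
The flow acts along the bank and has no component across it.
Time = 130 / 1.640 = 79.278 s.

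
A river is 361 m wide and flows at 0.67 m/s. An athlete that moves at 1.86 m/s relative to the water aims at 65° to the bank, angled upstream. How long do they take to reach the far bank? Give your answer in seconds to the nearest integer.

214 s

The component of the athlete's velocity perpendicular to the bank is 1.86 × sin 65° = 1.686 m/s.
Only the cross-stream component determines the crossing time; the current contributes nothing perpendicular to the bank.
Time = 361 / 1.686 = 214.150 s.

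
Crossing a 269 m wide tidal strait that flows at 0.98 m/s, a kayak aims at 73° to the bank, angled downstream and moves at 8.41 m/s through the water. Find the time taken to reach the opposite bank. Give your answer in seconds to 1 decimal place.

33.4 s

The component of the kayak's velocity perpendicular to the bank is 8.41 × sin 73° = 8.043 m/s.
Only the cross-stream component determines the crossing time; the current contributes nothing perpendicular to the bank.
Time = 269 / 8.043 = 33.447 s.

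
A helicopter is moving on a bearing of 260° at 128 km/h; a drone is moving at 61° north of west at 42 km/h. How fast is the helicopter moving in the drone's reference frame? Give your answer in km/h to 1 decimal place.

121.0 km/h

Taking east as x and north as y: helicopter velocity = (-126.055, -22.227) km/h; drone velocity = (-20.362, 36.734) km/h.
Velocity of helicopter relative to drone = (-126.055, -22.227) − (-20.362, 36.734) = (-105.693, -58.961) km/h.
Magnitude = |(-105.693, -58.961)| = 121.027 km/h.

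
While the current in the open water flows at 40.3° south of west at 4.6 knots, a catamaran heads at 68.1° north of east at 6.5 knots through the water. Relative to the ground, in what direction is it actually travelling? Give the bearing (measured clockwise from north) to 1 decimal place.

Taking east as x and north as y: velocity relative to the water = (2.424, 6.031) knots; the water relative to ground = (-3.508, -2.975) knots.
Velocity relative to ground = (2.424, 6.031) + (-3.508, -2.975) = (-1.084, 3.056) knots.
Bearing = atan2(-1.08, 3.06) = 340.47° clockwise from north.

340.5°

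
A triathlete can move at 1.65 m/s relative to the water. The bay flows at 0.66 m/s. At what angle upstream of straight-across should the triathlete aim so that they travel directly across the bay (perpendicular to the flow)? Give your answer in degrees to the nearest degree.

To cancel the current, the upstream component of the triathlete's velocity must equal the flow: 1.65 sin θ = 0.66.
sin θ = 0.66 / 1.65 = 0.4000.
θ = arcsin(0.4000) = 23.578°.

24°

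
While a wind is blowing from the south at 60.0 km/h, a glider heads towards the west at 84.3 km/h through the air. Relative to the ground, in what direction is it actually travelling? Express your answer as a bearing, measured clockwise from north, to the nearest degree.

Taking east as x and north as y: velocity relative to the air = (-84.300, 0.000) km/h; the air relative to ground = (0.000, 60.000) km/h.
Velocity relative to ground = (-84.300, 0.000) + (0.000, 60.000) = (-84.300, 60.000) km/h.
Bearing = atan2(-84.30, 60.00) = 305.44° clockwise from north.

305°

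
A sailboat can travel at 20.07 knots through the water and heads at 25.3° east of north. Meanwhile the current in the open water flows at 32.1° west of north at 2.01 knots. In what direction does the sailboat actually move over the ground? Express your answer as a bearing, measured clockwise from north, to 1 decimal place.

020.7°

Taking east as x and north as y: velocity relative to the water = (8.577, 18.145) knots; the water relative to ground = (-1.068, 1.703) knots.
Velocity relative to ground = (8.577, 18.145) + (-1.068, 1.703) = (7.509, 19.848) knots.
Bearing = atan2(7.51, 19.85) = 20.72° clockwise from north.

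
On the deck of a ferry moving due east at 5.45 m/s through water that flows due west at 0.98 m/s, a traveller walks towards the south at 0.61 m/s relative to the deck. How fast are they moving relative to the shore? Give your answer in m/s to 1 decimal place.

In east/north components (m/s): traveller relative to ferry = (0.000, -0.610); ferry relative to water = (5.450, 0.000); water relative to ground = (-0.980, 0.000).
Sum = (4.470, -0.610) m/s.
Speed = |(4.470, -0.610)| = 4.511 m/s.

4.5 m/s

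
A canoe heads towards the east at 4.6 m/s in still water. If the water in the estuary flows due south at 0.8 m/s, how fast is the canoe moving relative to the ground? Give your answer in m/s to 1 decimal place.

Taking east as x and north as y: velocity relative to the water = (4.600, 0.000) m/s; the water relative to ground = (0.000, -0.800) m/s.
Velocity relative to ground = (4.600, 0.000) + (0.000, -0.800) = (4.600, -0.800) m/s.
Speed = |(4.600, -0.800)| = 4.669 m/s.

4.7 m/s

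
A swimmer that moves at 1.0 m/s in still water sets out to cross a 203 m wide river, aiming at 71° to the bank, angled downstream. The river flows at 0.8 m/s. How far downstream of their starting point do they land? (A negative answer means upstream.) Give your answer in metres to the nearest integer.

242 m

Perpendicular speed = 0.946 m/s; crossing time = 203 / 0.946 = 214.697 s.
Net downstream speed = 1.126 m/s.
Drift = 1.126 × 214.697 = 241.656 m (downstream).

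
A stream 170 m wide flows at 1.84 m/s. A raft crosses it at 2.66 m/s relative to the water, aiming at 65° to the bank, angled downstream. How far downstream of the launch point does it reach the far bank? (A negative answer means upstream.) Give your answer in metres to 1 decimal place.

Perpendicular speed = 2.411 m/s; crossing time = 170 / 2.411 = 70.517 s.
Net downstream speed = 2.964 m/s.
Drift = 2.964 × 70.517 = 209.023 m (downstream).

209.0 m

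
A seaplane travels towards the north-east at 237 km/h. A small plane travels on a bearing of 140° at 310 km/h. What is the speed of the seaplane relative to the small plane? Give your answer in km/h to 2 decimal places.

406.30 km/h

Taking east as x and north as y: seaplane velocity = (167.584, 167.584) km/h; small plane velocity = (199.264, -237.474) km/h.
Velocity of seaplane relative to small plane = (167.584, 167.584) − (199.264, -237.474) = (-31.680, 405.058) km/h.
Magnitude = |(-31.680, 405.058)| = 406.295 km/h.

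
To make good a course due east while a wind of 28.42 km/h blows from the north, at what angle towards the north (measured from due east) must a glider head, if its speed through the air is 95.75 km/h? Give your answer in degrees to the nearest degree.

17°

The wind pushes perpendicular to the desired track; the heading must have a component into the wind equal to 28.42 km/h: 95.75 sin θ = 28.42.
sin θ = 0.2968, so θ = 17.266°.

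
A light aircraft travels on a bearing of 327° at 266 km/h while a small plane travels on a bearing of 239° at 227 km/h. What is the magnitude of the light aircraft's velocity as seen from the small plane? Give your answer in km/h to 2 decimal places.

343.61 km/h

Taking east as x and north as y: light aircraft velocity = (-144.874, 223.086) km/h; small plane velocity = (-194.577, -116.914) km/h.
Velocity of light aircraft relative to small plane = (-144.874, 223.086) − (-194.577, -116.914) = (49.703, 340.000) km/h.
Magnitude = |(49.703, 340.000)| = 343.614 km/h.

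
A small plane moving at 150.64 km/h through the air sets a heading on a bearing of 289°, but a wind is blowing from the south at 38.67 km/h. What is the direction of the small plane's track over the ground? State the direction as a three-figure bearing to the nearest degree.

302°

Taking east as x and north as y: velocity relative to the air = (-142.433, 49.044) km/h; the air relative to ground = (0.000, 38.670) km/h.
Velocity relative to ground = (-142.433, 49.044) + (0.000, 38.670) = (-142.433, 87.714) km/h.
Bearing = atan2(-142.43, 87.71) = 301.63° clockwise from north.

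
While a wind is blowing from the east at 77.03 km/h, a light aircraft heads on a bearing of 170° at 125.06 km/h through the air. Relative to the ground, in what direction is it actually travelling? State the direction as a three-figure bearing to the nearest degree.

Taking east as x and north as y: velocity relative to the air = (21.716, -123.160) km/h; the air relative to ground = (-77.030, 0.000) km/h.
Velocity relative to ground = (21.716, -123.160) + (-77.030, 0.000) = (-55.314, -123.160) km/h.
Bearing = atan2(-55.31, -123.16) = 204.19° clockwise from north.

204°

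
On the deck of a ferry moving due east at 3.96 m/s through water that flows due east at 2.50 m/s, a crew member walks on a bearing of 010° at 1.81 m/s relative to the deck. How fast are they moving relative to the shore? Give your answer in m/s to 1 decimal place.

7.0 m/s

In east/north components (m/s): crew member relative to ferry = (0.314, 1.783); ferry relative to water = (3.960, 0.000); water relative to ground = (2.500, 0.000).
Sum = (6.774, 1.783) m/s.
Speed = |(6.774, 1.783)| = 7.005 m/s.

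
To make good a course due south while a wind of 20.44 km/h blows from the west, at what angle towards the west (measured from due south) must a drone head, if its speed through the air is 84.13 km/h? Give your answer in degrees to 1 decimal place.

The wind pushes perpendicular to the desired track; the heading must have a component into the wind equal to 20.44 km/h: 84.13 sin θ = 20.44.
sin θ = 0.2430, so θ = 14.061°.

14.1°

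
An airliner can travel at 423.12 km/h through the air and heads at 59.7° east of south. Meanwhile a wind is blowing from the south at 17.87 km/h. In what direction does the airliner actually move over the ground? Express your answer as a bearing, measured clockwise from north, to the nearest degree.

Taking east as x and north as y: velocity relative to the air = (365.320, -213.476) km/h; the air relative to ground = (0.000, 17.870) km/h.
Velocity relative to ground = (365.320, -213.476) + (0.000, 17.870) = (365.320, -195.606) km/h.
Bearing = atan2(365.32, -195.61) = 118.17° clockwise from north.

118°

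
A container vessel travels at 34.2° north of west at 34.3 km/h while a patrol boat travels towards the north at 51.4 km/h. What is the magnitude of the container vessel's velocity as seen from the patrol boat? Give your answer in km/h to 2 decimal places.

42.85 km/h

Taking east as x and north as y: container vessel velocity = (-28.369, 19.279) km/h; patrol boat velocity = (0.000, 51.400) km/h.
Velocity of container vessel relative to patrol boat = (-28.369, 19.279) − (0.000, 51.400) = (-28.369, -32.121) km/h.
Magnitude = |(-28.369, -32.121)| = 42.855 km/h.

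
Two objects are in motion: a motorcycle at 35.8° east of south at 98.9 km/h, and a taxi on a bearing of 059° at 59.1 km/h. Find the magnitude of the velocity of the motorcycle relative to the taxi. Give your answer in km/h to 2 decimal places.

110.89 km/h

Taking east as x and north as y: motorcycle velocity = (57.852, -80.214) km/h; taxi velocity = (50.659, 30.439) km/h.
Velocity of motorcycle relative to taxi = (57.852, -80.214) − (50.659, 30.439) = (7.194, -110.653) km/h.
Magnitude = |(7.194, -110.653)| = 110.887 km/h.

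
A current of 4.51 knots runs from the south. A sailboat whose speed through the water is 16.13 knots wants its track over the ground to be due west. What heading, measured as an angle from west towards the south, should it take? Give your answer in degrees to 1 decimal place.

The current pushes perpendicular to the desired track; the heading must have a component into the current equal to 4.51 knots: 16.13 sin θ = 4.51.
sin θ = 0.2796, so θ = 16.237°.

16.2°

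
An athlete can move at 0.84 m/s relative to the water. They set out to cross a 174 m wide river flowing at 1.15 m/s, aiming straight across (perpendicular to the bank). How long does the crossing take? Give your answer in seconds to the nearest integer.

The component of the athlete's velocity perpendicular to the bank is 0.84 m/s.
The current is parallel to the bank, so it does not affect the crossing time.
Time = 174 / 0.840 = 207.143 s.

207 s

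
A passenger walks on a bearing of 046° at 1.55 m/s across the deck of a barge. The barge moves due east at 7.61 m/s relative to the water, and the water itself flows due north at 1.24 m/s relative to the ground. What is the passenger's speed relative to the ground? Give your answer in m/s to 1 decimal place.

9.0 m/s

In east/north components (m/s): passenger relative to barge = (1.115, 1.077); barge relative to water = (7.610, 0.000); water relative to ground = (0.000, 1.240).
Sum = (8.725, 2.317) m/s.
Speed = |(8.725, 2.317)| = 9.027 m/s.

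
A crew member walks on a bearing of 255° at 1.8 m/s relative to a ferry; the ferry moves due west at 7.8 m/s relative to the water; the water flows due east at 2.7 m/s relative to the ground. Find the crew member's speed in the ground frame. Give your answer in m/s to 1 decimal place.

6.9 m/s

In east/north components (m/s): crew member relative to ferry = (-1.739, -0.466); ferry relative to water = (-7.800, 0.000); water relative to ground = (2.700, 0.000).
Sum = (-6.839, -0.466) m/s.
Speed = |(-6.839, -0.466)| = 6.855 m/s.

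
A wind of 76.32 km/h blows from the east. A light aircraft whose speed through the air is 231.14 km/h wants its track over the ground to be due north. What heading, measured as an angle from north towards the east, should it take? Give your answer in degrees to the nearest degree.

19°

The wind pushes perpendicular to the desired track; the heading must have a component into the wind equal to 76.32 km/h: 231.14 sin θ = 76.32.
sin θ = 0.3302, so θ = 19.280°.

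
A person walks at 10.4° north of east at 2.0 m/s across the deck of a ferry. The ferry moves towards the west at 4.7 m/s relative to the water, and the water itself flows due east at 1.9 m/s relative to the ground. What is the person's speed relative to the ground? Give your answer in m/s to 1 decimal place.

In east/north components (m/s): person relative to ferry = (1.967, 0.361); ferry relative to water = (-4.700, 0.000); water relative to ground = (1.900, 0.000).
Sum = (-0.833, 0.361) m/s.
Speed = |(-0.833, 0.361)| = 0.908 m/s.

0.9 m/s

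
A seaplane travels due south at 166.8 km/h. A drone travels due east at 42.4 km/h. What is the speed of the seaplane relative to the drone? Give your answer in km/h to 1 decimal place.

172.1 km/h

Taking east as x and north as y: seaplane velocity = (0.000, -166.800) km/h; drone velocity = (42.400, 0.000) km/h.
Velocity of seaplane relative to drone = (0.000, -166.800) − (42.400, 0.000) = (-42.400, -166.800) km/h.
Magnitude = |(-42.400, -166.800)| = 172.105 km/h.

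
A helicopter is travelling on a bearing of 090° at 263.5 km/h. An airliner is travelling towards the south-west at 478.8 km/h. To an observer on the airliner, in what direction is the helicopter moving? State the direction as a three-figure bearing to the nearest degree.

Taking east as x and north as y: helicopter velocity = (263.500, 0.000) km/h; airliner velocity = (-338.563, -338.563) km/h.
Velocity of helicopter relative to airliner = (263.500, 0.000) − (-338.563, -338.563) = (602.063, 338.563) km/h.
Bearing = atan2(602.06, 338.56) = 60.65° clockwise from north.

061°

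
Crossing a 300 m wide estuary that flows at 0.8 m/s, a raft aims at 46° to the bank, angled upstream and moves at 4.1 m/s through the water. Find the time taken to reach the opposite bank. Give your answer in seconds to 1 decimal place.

101.7 s

The component of the raft's velocity perpendicular to the bank is 4.1 × sin 46° = 2.949 m/s.
The current is parallel to the bank, so it does not affect the crossing time.
Time = 300 / 2.949 = 101.719 s.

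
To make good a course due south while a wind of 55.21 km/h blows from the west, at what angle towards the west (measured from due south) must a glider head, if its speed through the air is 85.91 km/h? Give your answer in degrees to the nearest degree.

The wind pushes perpendicular to the desired track; the heading must have a component into the wind equal to 55.21 km/h: 85.91 sin θ = 55.21.
sin θ = 0.6426, so θ = 39.990°.

40°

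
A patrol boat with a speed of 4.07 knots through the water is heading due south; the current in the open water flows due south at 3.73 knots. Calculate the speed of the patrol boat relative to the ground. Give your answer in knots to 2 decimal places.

7.80 knots

Taking east as x and north as y: velocity relative to the water = (0.000, -4.070) knots; the water relative to ground = (0.000, -3.730) knots.
Velocity relative to ground = (0.000, -4.070) + (0.000, -3.730) = (0.000, -7.800) knots.
Speed = |(0.000, -7.800)| = 7.800 knots.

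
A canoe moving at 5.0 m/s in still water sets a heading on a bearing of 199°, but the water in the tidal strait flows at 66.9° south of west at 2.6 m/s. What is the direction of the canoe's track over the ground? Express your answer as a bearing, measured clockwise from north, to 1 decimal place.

200.4°

Taking east as x and north as y: velocity relative to the water = (-1.628, -4.728) m/s; the water relative to ground = (-1.020, -2.392) m/s.
Velocity relative to ground = (-1.628, -4.728) + (-1.020, -2.392) = (-2.648, -7.119) m/s.
Bearing = atan2(-2.65, -7.12) = 200.40° clockwise from north.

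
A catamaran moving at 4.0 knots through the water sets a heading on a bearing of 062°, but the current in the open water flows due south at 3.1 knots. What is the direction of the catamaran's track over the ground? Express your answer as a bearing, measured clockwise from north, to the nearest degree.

Taking east as x and north as y: velocity relative to the water = (3.532, 1.878) knots; the water relative to ground = (0.000, -3.100) knots.
Velocity relative to ground = (3.532, 1.878) + (0.000, -3.100) = (3.532, -1.222) knots.
Bearing = atan2(3.53, -1.22) = 109.09° clockwise from north.

109°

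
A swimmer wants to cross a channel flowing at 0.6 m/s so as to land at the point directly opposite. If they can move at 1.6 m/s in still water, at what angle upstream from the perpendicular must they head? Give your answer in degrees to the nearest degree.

22°

To cancel the current, the upstream component of the swimmer's velocity must equal the flow: 1.6 sin θ = 0.6.
sin θ = 0.6 / 1.6 = 0.3750.
θ = arcsin(0.3750) = 22.024°.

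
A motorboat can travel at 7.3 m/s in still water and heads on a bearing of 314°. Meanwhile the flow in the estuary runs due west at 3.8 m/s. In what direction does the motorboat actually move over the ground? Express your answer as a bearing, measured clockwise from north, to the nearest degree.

Taking east as x and north as y: velocity relative to the water = (-5.251, 5.071) m/s; the water relative to ground = (-3.800, 0.000) m/s.
Velocity relative to ground = (-5.251, 5.071) + (-3.800, 0.000) = (-9.051, 5.071) m/s.
Bearing = atan2(-9.05, 5.07) = 299.26° clockwise from north.

299°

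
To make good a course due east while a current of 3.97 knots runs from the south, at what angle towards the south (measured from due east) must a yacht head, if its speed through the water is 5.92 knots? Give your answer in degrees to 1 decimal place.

The current pushes perpendicular to the desired track; the heading must have a component into the current equal to 3.97 knots: 5.92 sin θ = 3.97.
sin θ = 0.6706, so θ = 42.114°.

42.1°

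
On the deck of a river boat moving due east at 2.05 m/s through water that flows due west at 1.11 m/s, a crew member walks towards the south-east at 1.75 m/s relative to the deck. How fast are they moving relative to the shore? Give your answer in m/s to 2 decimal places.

2.50 m/s

In east/north components (m/s): crew member relative to river boat = (1.237, -1.237); river boat relative to water = (2.050, 0.000); water relative to ground = (-1.110, 0.000).
Sum = (2.177, -1.237) m/s.
Speed = |(2.177, -1.237)| = 2.504 m/s.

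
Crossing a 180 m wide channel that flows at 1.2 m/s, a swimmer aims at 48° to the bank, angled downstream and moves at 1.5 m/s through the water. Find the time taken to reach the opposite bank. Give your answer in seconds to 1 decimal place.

The component of the swimmer's velocity perpendicular to the bank is 1.5 × sin 48° = 1.115 m/s.
The flow acts along the bank and has no component across it.
Time = 180 / 1.115 = 161.476 s.

161.5 s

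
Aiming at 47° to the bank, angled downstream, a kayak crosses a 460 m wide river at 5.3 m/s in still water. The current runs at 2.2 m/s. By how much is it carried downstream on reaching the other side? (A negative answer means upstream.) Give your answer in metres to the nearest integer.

690 m

Perpendicular speed = 3.876 m/s; crossing time = 460 / 3.876 = 118.674 s.
Net downstream speed = 5.815 m/s.
Drift = 5.815 × 118.674 = 690.039 m (downstream).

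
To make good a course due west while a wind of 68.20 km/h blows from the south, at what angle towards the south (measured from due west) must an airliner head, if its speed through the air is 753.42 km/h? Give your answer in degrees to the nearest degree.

5°

The wind pushes perpendicular to the desired track; the heading must have a component into the wind equal to 68.20 km/h: 753.42 sin θ = 68.20.
sin θ = 0.0905, so θ = 5.194°.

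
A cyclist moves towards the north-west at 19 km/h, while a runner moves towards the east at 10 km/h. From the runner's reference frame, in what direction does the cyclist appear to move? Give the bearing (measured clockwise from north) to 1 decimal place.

Taking east as x and north as y: cyclist velocity = (-13.435, 13.435) km/h; runner velocity = (10.000, 0.000) km/h.
Velocity of cyclist relative to runner = (-13.435, 13.435) − (10.000, 0.000) = (-23.435, 13.435) km/h.
Bearing = atan2(-23.44, 13.44) = 299.83° clockwise from north.

299.8°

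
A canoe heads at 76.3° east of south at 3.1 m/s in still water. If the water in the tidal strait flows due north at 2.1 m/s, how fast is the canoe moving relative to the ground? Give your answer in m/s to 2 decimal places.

Taking east as x and north as y: velocity relative to the water = (3.012, -0.734) m/s; the water relative to ground = (0.000, 2.100) m/s.
Velocity relative to ground = (3.012, -0.734) + (0.000, 2.100) = (3.012, 1.366) m/s.
Speed = |(3.012, 1.366)| = 3.307 m/s.

3.31 m/s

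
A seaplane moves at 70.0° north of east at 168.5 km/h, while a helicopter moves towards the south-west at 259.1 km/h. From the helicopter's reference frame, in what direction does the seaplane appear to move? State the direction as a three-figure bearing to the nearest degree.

Taking east as x and north as y: seaplane velocity = (57.630, 158.338) km/h; helicopter velocity = (-183.211, -183.211) km/h.
Velocity of seaplane relative to helicopter = (57.630, 158.338) − (-183.211, -183.211) = (240.842, 341.550) km/h.
Bearing = atan2(240.84, 341.55) = 35.19° clockwise from north.

035°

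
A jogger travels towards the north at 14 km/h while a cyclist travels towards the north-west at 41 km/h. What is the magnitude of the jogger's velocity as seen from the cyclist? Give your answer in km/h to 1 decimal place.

32.6 km/h

Taking east as x and north as y: jogger velocity = (0.000, 14.000) km/h; cyclist velocity = (-28.991, 28.991) km/h.
Velocity of jogger relative to cyclist = (0.000, 14.000) − (-28.991, 28.991) = (28.991, -14.991) km/h.
Magnitude = |(28.991, -14.991)| = 32.638 km/h.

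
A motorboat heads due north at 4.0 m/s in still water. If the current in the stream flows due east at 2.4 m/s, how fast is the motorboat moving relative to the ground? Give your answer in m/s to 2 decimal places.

4.66 m/s

Taking east as x and north as y: velocity relative to the water = (0.000, 4.000) m/s; the water relative to ground = (2.400, 0.000) m/s.
Velocity relative to ground = (0.000, 4.000) + (2.400, 0.000) = (2.400, 4.000) m/s.
Speed = |(2.400, 4.000)| = 4.665 m/s.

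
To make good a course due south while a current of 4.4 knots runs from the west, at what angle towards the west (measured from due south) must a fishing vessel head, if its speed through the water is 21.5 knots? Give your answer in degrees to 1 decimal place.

The current pushes perpendicular to the desired track; the heading must have a component into the current equal to 4.4 knots: 21.5 sin θ = 4.4.
sin θ = 0.2047, so θ = 11.809°.

11.8°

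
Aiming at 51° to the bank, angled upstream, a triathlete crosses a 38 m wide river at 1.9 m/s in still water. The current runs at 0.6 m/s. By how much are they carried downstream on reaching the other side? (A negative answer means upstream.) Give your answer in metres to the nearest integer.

-15 m

Perpendicular speed = 1.477 m/s; crossing time = 38 / 1.477 = 25.735 s.
Net downstream speed = -0.596 m/s.
Drift = -0.596 × 25.735 = -15.331 m (upstream).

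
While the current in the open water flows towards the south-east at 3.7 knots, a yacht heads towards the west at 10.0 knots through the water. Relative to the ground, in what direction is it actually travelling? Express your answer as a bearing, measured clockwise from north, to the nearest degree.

250°

Taking east as x and north as y: velocity relative to the water = (-10.000, 0.000) knots; the water relative to ground = (2.616, -2.616) knots.
Velocity relative to ground = (-10.000, 0.000) + (2.616, -2.616) = (-7.384, -2.616) knots.
Bearing = atan2(-7.38, -2.62) = 250.49° clockwise from north.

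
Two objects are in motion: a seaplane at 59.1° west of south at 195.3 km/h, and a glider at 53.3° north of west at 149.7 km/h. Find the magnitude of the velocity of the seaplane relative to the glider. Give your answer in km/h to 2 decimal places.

Taking east as x and north as y: seaplane velocity = (-167.580, -100.295) km/h; glider velocity = (-89.464, 120.026) km/h.
Velocity of seaplane relative to glider = (-167.580, -100.295) − (-89.464, 120.026) = (-78.116, -220.320) km/h.
Magnitude = |(-78.116, -220.320)| = 233.759 km/h.

233.76 km/h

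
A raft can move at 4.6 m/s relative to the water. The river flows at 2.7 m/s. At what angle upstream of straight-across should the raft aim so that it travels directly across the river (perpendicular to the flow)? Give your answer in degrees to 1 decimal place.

To cancel the current, the upstream component of the raft's velocity must equal the flow: 4.6 sin θ = 2.7.
sin θ = 2.7 / 4.6 = 0.5870.
θ = arcsin(0.5870) = 35.941°.

35.9°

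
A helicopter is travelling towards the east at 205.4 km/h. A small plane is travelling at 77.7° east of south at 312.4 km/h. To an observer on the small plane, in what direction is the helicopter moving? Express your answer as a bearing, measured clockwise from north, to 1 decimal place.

Taking east as x and north as y: helicopter velocity = (205.400, 0.000) km/h; small plane velocity = (305.229, -66.551) km/h.
Velocity of helicopter relative to small plane = (205.400, 0.000) − (305.229, -66.551) = (-99.829, 66.551) km/h.
Bearing = atan2(-99.83, 66.55) = 303.69° clockwise from north.

303.7°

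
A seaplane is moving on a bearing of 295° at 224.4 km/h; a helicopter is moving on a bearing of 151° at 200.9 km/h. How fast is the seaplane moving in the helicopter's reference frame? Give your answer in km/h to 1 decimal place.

404.5 km/h

Taking east as x and north as y: seaplane velocity = (-203.375, 94.836) km/h; helicopter velocity = (97.398, -175.711) km/h.
Velocity of seaplane relative to helicopter = (-203.375, 94.836) − (97.398, -175.711) = (-300.774, 270.547) km/h.
Magnitude = |(-300.774, 270.547)| = 404.550 km/h.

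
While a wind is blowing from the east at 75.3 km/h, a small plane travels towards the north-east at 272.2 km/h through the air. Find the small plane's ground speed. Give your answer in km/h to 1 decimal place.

Taking east as x and north as y: velocity relative to the air = (192.474, 192.474) km/h; the air relative to ground = (-75.300, 0.000) km/h.
Velocity relative to ground = (192.474, 192.474) + (-75.300, 0.000) = (117.174, 192.474) km/h.
Speed = |(117.174, 192.474)| = 225.336 km/h.

225.3 km/h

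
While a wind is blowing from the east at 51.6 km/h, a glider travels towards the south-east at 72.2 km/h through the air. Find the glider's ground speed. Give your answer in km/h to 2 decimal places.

51.06 km/h

Taking east as x and north as y: velocity relative to the air = (51.053, -51.053) km/h; the air relative to ground = (-51.600, 0.000) km/h.
Velocity relative to ground = (51.053, -51.053) + (-51.600, 0.000) = (-0.547, -51.053) km/h.
Speed = |(-0.547, -51.053)| = 51.056 km/h.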